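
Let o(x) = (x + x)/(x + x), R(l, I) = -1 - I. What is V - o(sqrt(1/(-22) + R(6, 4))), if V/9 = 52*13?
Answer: 6083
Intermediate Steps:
o(x) = 1 (o(x) = (2*x)/((2*x)) = (2*x)*(1/(2*x)) = 1)
V = 6084 (V = 9*(52*13) = 9*676 = 6084)
V - o(sqrt(1/(-22) + R(6, 4))) = 6084 - 1*1 = 6084 - 1 = 6083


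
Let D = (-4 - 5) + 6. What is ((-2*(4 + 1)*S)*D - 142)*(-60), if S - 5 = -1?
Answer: 1320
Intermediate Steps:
S = 4 (S = 5 - 1 = 4)
D = -3 (D = -9 + 6 = -3)
((-2*(4 + 1)*S)*D - 142)*(-60) = (-2*(4 + 1)*4*(-3) - 142)*(-60) = (-10*4*(-3) - 142)*(-60) = (-2*20*(-3) - 142)*(-60) = (-40*(-3) - 142)*(-60) = (120 - 142)*(-60) = -22*(-60) = 1320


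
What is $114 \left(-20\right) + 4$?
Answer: $-2276$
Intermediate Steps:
$114 \left(-20\right) + 4 = -2280 + 4 = -2276$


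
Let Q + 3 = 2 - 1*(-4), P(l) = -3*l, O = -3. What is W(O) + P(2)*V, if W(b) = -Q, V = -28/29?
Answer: 81/29 ≈ 2.7931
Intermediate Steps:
Q = 3 (Q = -3 + (2 - 1*(-4)) = -3 + (2 + 4) = -3 + 6 = 3)
V = -28/29 (V = -28*1/29 = -28/29 ≈ -0.96552)
W(b) = -3 (W(b) = -1*3 = -3)
W(O) + P(2)*V = -3 - 3*2*(-28/29) = -3 - 6*(-28/29) = -3 + 168/29 = 81/29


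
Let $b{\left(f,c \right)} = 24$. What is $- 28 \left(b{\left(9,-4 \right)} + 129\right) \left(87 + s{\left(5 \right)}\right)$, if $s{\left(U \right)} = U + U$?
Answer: $-415548$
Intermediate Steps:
$s{\left(U \right)} = 2 U$
$- 28 \left(b{\left(9,-4 \right)} + 129\right) \left(87 + s{\left(5 \right)}\right) = - 28 \left(24 + 129\right) \left(87 + 2 \cdot 5\right) = - 28 \cdot 153 \left(87 + 10\right) = - 28 \cdot 153 \cdot 97 = \left(-28\right) 14841 = -415548$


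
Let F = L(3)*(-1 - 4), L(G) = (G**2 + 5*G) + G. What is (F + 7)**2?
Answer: 16384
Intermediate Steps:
L(G) = G**2 + 6*G
F = -135 (F = (3*(6 + 3))*(-1 - 4) = (3*9)*(-5) = 27*(-5) = -135)
(F + 7)**2 = (-135 + 7)**2 = (-128)**2 = 16384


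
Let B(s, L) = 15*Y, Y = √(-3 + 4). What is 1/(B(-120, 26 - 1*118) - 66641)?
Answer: -1/66626 ≈ -1.5009e-5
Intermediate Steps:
Y = 1 (Y = √1 = 1)
B(s, L) = 15 (B(s, L) = 15*1 = 15)
1/(B(-120, 26 - 1*118) - 66641) = 1/(15 - 66641) = 1/(-66626) = -1/66626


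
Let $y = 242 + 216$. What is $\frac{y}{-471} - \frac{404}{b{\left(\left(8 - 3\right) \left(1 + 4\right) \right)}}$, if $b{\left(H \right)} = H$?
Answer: $- \frac{201734}{11775} \approx -17.132$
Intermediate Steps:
$y = 458$
$\frac{y}{-471} - \frac{404}{b{\left(\left(8 - 3\right) \left(1 + 4\right) \right)}} = \frac{458}{-471} - \frac{404}{\left(8 - 3\right) \left(1 + 4\right)} = 458 \left(- \frac{1}{471}\right) - \frac{404}{5 \cdot 5} = - \frac{458}{471} - \frac{404}{25} = - \frac{201734}{11775}$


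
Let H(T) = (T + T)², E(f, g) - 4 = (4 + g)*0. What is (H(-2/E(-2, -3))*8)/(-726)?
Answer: -4/363 ≈ -0.011019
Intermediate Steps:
E(f, g) = 4 (E(f, g) = 4 + (4 + g)*0 = 4 + 0 = 4)
H(T) = 4*T² (H(T) = (2*T)² = 4*T²)
(H(-2/E(-2, -3))*8)/(-726) = ((4*(-2/4)²)*8)/(-726) = ((4*(-2*¼)²)*8)*(-1/726) = ((4*(-½)²)*8)*(-1/726) = ((4*(¼))*8)*(-1/726) = (1*8)*(-1/726) = 8*(-1/726) = -4/363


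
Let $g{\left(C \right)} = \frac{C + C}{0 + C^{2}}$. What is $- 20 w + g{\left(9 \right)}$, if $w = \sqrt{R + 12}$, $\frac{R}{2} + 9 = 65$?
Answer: $\frac{2}{9} - 40 \sqrt{31} \approx -222.49$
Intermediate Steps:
$R = 112$ ($R = -18 + 2 \cdot 65 = -18 + 130 = 112$)
$w = 2 \sqrt{31}$ ($w = \sqrt{112 + 12} = \sqrt{124} = 2 \sqrt{31} \approx 11.136$)
$g{\left(C \right)} = \frac{2}{C}$ ($g{\left(C \right)} = \frac{2 C}{C^{2}} = \frac{2}{C}$)
$- 20 w + g{\left(9 \right)} = - 20 \cdot 2 \sqrt{31} + \frac{2}{9} = - 40 \sqrt{31} + 2 \cdot \frac{1}{9} = - 40 \sqrt{31} + \frac{2}{9} = \frac{2}{9} - 40 \sqrt{31}$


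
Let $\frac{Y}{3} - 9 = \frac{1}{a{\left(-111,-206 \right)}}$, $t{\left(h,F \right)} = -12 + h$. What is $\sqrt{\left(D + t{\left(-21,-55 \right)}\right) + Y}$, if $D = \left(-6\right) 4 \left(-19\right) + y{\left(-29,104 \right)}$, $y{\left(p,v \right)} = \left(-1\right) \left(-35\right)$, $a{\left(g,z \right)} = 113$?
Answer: $\frac{2 \sqrt{1548326}}{113} \approx 22.023$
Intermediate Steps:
$y{\left(p,v \right)} = 35$
$D = 491$ ($D = \left(-6\right) 4 \left(-19\right) + 35 = \left(-24\right) \left(-19\right) + 35 = 456 + 35 = 491$)
$Y = \frac{3054}{113}$ ($Y = 27 + \frac{3}{113} = \frac{3054}{113} \approx 27.027$)
$\sqrt{\left(D + t{\left(-21,-55 \right)}\right) + Y} = \sqrt{\left(491 - 33\right) + \frac{3054}{113}} = \sqrt{458 + \frac{3054}{113}} = \sqrt{\frac{54808}{113}} = \frac{2 \sqrt{1548326}}{113}$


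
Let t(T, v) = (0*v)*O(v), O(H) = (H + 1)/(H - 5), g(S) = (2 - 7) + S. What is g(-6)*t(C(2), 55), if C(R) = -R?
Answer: 0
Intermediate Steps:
g(S) = -5 + S
O(H) = (1 + H)/(-5 + H)
t(T, v) = 0 (t(T, v) = (0*v)*((1 + v)/(-5 + v)) = 0*((1 + v)/(-5 + v)) = 0)
g(-6)*t(C(2), 55) = (-5 - 6)*0 = -11*0 = 0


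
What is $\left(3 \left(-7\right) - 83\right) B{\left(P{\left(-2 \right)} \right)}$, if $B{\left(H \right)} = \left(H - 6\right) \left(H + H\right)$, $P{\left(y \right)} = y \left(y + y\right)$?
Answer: $-3328$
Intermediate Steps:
$P{\left(y \right)} = 2 y^{2}$ ($P{\left(y \right)} = y 2 y = 2 y^{2}$)
$B{\left(H \right)} = 2 H \left(-6 + H\right)$ ($B{\left(H \right)} = \left(-6 + H\right) 2 H = 2 H \left(-6 + H\right)$)
$\left(3 \left(-7\right) - 83\right) B{\left(P{\left(-2 \right)} \right)} = \left(3 \left(-7\right) - 83\right) 2 \cdot 2 \left(-2\right)^{2} \left(-6 + 2 \left(-2\right)^{2}\right) = \left(-21 - 83\right) 2 \cdot 2 \cdot 4 \left(-6 + 2 \cdot 4\right) = - 104 \cdot 2 \cdot 8 \left(-6 + 8\right) = - 104 \cdot 2 \cdot 8 \cdot 2 = \left(-104\right) 32 = -3328$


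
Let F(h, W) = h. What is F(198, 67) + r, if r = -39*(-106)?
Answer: 4332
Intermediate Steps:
r = 4134
F(198, 67) + r = 198 + 4134 = 4332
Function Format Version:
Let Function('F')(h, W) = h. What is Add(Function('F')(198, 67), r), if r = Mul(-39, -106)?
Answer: 4332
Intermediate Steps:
r = 4134
Add(Function('F')(198, 67), r) = Add(198, 4134) = 4332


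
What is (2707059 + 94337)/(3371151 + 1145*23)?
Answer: 1400698/1698743 ≈ 0.82455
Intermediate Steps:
(2707059 + 94337)/(3371151 + 1145*23) = 2801396/(3371151 + 26335) = 2801396/3397486 = 2801396*(1/3397486) = 1400698/1698743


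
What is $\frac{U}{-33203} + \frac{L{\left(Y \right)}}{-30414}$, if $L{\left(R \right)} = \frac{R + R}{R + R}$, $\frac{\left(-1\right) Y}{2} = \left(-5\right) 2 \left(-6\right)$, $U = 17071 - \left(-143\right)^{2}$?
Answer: $\frac{102705289}{1009836042} \approx 0.1017$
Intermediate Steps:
$U = -3378$ ($U = 17071 - 20449 = -3378$)
$Y = -120$ ($Y = - 2 \left(-5\right) 2 \left(-6\right) = - 2 \left(\left(-10\right) \left(-6\right)\right) = \left(-2\right) 60 = -120$)
$L{\left(R \right)} = 1$ ($L{\left(R \right)} = \frac{2 R}{2 R} = 2 R \frac{1}{2 R} = 1$)
$\frac{U}{-33203} + \frac{L{\left(Y \right)}}{-30414} = - \frac{3378}{-33203} + 1 \frac{1}{-30414} = \left(-3378\right) \left(- \frac{1}{33203}\right) + 1 \left(- \frac{1}{30414}\right) = \frac{3378}{33203} - \frac{1}{30414} = \frac{102705289}{1009836042}$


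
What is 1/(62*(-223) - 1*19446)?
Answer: -1/33272 ≈ -3.0055e-5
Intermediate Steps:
1/(62*(-223) - 1*19446) = 1/(-13826 - 19446) = 1/(-33272) = -1/33272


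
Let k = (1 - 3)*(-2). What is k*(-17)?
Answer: -68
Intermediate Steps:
k = 4 (k = -2*(-2) = 4)
k*(-17) = 4*(-17) = -68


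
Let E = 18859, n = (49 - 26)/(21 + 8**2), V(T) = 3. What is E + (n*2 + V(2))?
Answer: 1603316/85 ≈ 18863.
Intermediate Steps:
n = 23/85 (n = 23/(21 + 64) = 23/85 ≈ 0.27059)
E + (n*2 + V(2)) = 18859 + ((23/85)*2 + 3) = 18859 + (46/85 + 3) = 18859 + 301/85 = 1603316/85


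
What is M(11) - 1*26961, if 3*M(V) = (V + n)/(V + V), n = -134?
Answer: -593183/22 ≈ -26963.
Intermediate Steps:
M(V) = (-134 + V)/(6*V) (M(V) = ((V - 134)/(V + V))/3 = ((-134 + V)/((2*V)))/3 = ((-134 + V)*(1/(2*V)))/3 = ((-134 + V)/(2*V))/3 = (-134 + V)/(6*V))
M(11) - 1*26961 = (⅙)*(-134 + 11)/11 - 1*26961 = (⅙)*(1/11)*(-123) - 26961 = -41/22 - 26961 = -593183/22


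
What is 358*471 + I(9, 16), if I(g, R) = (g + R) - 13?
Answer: 168630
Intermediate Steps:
I(g, R) = -13 + R + g (I(g, R) = (R + g) - 13 = -13 + R + g)
358*471 + I(9, 16) = 358*471 + (-13 + 16 + 9) = 168618 + 12 = 168630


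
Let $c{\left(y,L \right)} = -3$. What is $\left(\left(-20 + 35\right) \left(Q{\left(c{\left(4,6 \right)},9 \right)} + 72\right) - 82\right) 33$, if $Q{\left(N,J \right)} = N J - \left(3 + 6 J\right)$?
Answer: $-8646$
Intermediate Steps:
$Q{\left(N,J \right)} = -3 - 6 J + J N$ ($Q{\left(N,J \right)} = J N - \left(3 + 6 J\right) = -3 - 6 J + J N$)
$\left(\left(-20 + 35\right) \left(Q{\left(c{\left(4,6 \right)},9 \right)} + 72\right) - 82\right) 33 = \left(\left(-20 + 35\right) \left(\left(-3 - 54 + 9 \left(-3\right)\right) + 72\right) - 82\right) 33 = \left(15 \left(\left(-3 - 54 - 27\right) + 72\right) - 82\right) 33 = \left(15 \left(-84 + 72\right) - 82\right) 33 = \left(15 \left(-12\right) - 82\right) 33 = \left(-180 - 82\right) 33 = \left(-262\right) 33 = -8646$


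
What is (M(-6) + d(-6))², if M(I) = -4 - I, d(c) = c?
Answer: 16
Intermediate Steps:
(M(-6) + d(-6))² = ((-4 - 1*(-6)) - 6)² = ((-4 + 6) - 6)² = (2 - 6)² = (-4)² = 16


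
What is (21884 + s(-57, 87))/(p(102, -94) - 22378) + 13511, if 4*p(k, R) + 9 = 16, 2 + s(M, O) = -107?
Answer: 18603307/1377 ≈ 13510.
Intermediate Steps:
s(M, O) = -109 (s(M, O) = -2 - 107 = -109)
p(k, R) = 7/4 (p(k, R) = -9/4 + (¼)*16 = -9/4 + 4 = 7/4)
(21884 + s(-57, 87))/(p(102, -94) - 22378) + 13511 = (21884 - 109)/(7/4 - 22378) + 13511 = 21775/(-89505/4) + 13511 = 21775*(-4/89505) + 13511 = -1340/1377 + 13511 = 18603307/1377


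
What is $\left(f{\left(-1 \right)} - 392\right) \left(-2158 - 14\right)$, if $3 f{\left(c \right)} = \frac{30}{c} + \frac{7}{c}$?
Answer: $878212$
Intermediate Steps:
$f{\left(c \right)} = \frac{37}{3 c}$ ($f{\left(c \right)} = \frac{\frac{30}{c} + \frac{7}{c}}{3} = \frac{37 \frac{1}{c}}{3} = \frac{37}{3 c}$)
$\left(f{\left(-1 \right)} - 392\right) \left(-2158 - 14\right) = \left(\frac{37}{3 \left(-1\right)} - 392\right) \left(-2158 - 14\right) = \left(\frac{37}{3} \left(-1\right) - 392\right) \left(-2172\right) = \left(- \frac{37}{3} - 392\right) \left(-2172\right) = \left(- \frac{1213}{3}\right) \left(-2172\right) = 878212$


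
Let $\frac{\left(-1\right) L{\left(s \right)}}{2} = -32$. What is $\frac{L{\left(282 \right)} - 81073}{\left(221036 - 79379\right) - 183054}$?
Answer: $\frac{27003}{13799} \approx 1.9569$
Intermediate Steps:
$L{\left(s \right)} = 64$ ($L{\left(s \right)} = \left(-2\right) \left(-32\right) = 64$)
$\frac{L{\left(282 \right)} - 81073}{\left(221036 - 79379\right) - 183054} = \frac{64 - 81073}{\left(221036 - 79379\right) - 183054} = - \frac{81009}{141657 - 183054} = - \frac{81009}{-41397} = \left(-81009\right) \left(- \frac{1}{41397}\right) = \frac{27003}{13799}$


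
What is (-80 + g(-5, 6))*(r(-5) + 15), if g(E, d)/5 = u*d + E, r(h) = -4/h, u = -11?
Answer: -6873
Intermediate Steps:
g(E, d) = -55*d + 5*E (g(E, d) = 5*(-11*d + E) = 5*(E - 11*d) = -55*d + 5*E)
(-80 + g(-5, 6))*(r(-5) + 15) = (-80 + (-55*6 + 5*(-5)))*(-4/(-5) + 15) = (-80 + (-330 - 25))*(-4*(-⅕) + 15) = (-80 - 355)*(⅘ + 15) = -435*79/5 = -6873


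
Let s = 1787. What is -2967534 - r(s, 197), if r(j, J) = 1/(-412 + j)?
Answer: -4080359251/1375 ≈ -2.9675e+6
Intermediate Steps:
-2967534 - r(s, 197) = -2967534 - 1/(-412 + 1787) = -2967534 - 1/1375 = -4080359251/1375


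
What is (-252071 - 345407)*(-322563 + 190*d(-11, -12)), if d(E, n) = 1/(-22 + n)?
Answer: 3276369794348/17 ≈ 1.9273e+11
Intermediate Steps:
(-252071 - 345407)*(-322563 + 190*d(-11, -12)) = (-252071 - 345407)*(-322563 + 190/(-22 - 12)) = -597478*(-322563 + 190/(-34)) = -597478*(-322563 + 190*(-1/34)) = -597478*(-322563 - 95/17) = -597478*(-5483666/17) = 3276369794348/17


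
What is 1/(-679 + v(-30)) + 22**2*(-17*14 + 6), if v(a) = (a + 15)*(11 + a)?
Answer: -44241473/394 ≈ -1.1229e+5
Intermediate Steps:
v(a) = (11 + a)*(15 + a) (v(a) = (15 + a)*(11 + a) = (11 + a)*(15 + a))
1/(-679 + v(-30)) + 22**2*(-17*14 + 6) = 1/(-679 + (165 + (-30)**2 + 26*(-30))) + 22**2*(-17*14 + 6) = 1/(-679 + (165 + 900 - 780)) + 484*(-238 + 6) = 1/(-679 + 285) + 484*(-232) = 1/(-394) - 112288 = -1/394 - 112288 = -44241473/394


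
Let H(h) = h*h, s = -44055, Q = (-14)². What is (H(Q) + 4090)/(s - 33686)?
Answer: -42506/77741 ≈ -0.54676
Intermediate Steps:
Q = 196
H(h) = h²
(H(Q) + 4090)/(s - 33686) = (196² + 4090)/(-44055 - 33686) = (38416 + 4090)/(-77741) = 42506*(-1/77741) = -42506/77741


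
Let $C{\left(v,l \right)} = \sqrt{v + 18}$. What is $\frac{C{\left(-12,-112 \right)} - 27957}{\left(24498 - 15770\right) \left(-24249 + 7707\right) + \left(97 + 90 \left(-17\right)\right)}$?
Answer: $\frac{27957}{144380009} - \frac{\sqrt{6}}{144380009} \approx 0.00019362$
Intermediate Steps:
$C{\left(v,l \right)} = \sqrt{18 + v}$
$\frac{C{\left(-12,-112 \right)} - 27957}{\left(24498 - 15770\right) \left(-24249 + 7707\right) + \left(97 + 90 \left(-17\right)\right)} = \frac{\sqrt{18 - 12} - 27957}{\left(24498 - 15770\right) \left(-24249 + 7707\right) + \left(97 + 90 \left(-17\right)\right)} = \frac{\sqrt{6} - 27957}{8728 \left(-16542\right) + \left(97 - 1530\right)} = \frac{-27957 + \sqrt{6}}{-144378576 - 1433} = \frac{-27957 + \sqrt{6}}{-144380009} = \left(-27957 + \sqrt{6}\right) \left(- \frac{1}{144380009}\right) = \frac{27957}{144380009} - \frac{\sqrt{6}}{144380009}$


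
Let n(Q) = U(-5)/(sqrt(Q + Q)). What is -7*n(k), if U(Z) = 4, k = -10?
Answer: 14*I*sqrt(5)/5 ≈ 6.261*I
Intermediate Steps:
n(Q) = 2*sqrt(2)/sqrt(Q) (n(Q) = 4/(sqrt(Q + Q)) = 4/(sqrt(2*Q)) = 4/((sqrt(2)*sqrt(Q))) = 4*(sqrt(2)/(2*sqrt(Q))) = 2*sqrt(2)/sqrt(Q))
-7*n(k) = -14*sqrt(2)/sqrt(-10) = -14*sqrt(2)*(-I*sqrt(10)/10) = -(-14)*I*sqrt(5)/5 = 14*I*sqrt(5)/5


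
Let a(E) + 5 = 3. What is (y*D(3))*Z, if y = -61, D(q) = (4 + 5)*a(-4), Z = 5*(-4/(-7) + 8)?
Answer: 329400/7 ≈ 47057.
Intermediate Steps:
a(E) = -2 (a(E) = -5 + 3 = -2)
Z = 300/7 (Z = 5*(-4*(-⅐) + 8) = 5*(4/7 + 8) = 5*(60/7) = 300/7 ≈ 42.857)
D(q) = -18 (D(q) = (4 + 5)*(-2) = 9*(-2) = -18)
(y*D(3))*Z = -61*(-18)*(300/7) = 1098*(300/7) = 329400/7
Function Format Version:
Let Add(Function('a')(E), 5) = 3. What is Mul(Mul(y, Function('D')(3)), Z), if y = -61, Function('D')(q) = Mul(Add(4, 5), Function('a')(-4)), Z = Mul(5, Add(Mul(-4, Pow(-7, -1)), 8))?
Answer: Rational(329400, 7) ≈ 47057.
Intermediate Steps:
Function('a')(E) = -2 (Function('a')(E) = Add(-5, 3) = -2)
Z = Rational(300, 7) (Z = Mul(5, Add(Mul(-4, Rational(-1, 7)), 8)) = Mul(5, Add(Rational(4, 7), 8)) = Mul(5, Rational(60, 7)) = Rational(300, 7) ≈ 42.857)
Function('D')(q) = -18 (Function('D')(q) = Mul(Add(4, 5), -2) = Mul(9, -2) = -18)
Mul(Mul(y, Function('D')(3)), Z) = Mul(Mul(-61, -18), Rational(300, 7)) = Mul(1098, Rational(300, 7)) = Rational(329400, 7)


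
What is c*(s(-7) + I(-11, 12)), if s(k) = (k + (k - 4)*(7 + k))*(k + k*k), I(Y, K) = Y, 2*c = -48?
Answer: 7320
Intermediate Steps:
c = -24 (c = (½)*(-48) = -24)
s(k) = (k + k²)*(k + (-4 + k)*(7 + k)) (s(k) = (k + (-4 + k)*(7 + k))*(k + k²) = (k + k²)*(k + (-4 + k)*(7 + k)))
c*(s(-7) + I(-11, 12)) = -24*(-7*(-28 + (-7)³ - 24*(-7) + 5*(-7)²) - 11) = -24*(-7*(-28 - 343 + 168 + 5*49) - 11) = -24*(-7*(-28 - 343 + 168 + 245) - 11) = -24*(-7*42 - 11) = -24*(-294 - 11) = -24*(-305) = 7320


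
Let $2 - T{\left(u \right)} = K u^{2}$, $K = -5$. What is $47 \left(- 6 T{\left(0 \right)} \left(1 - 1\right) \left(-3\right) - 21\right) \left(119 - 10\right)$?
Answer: $-107583$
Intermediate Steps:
$T{\left(u \right)} = 2 + 5 u^{2}$ ($T{\left(u \right)} = 2 - - 5 u^{2} = 2 + 5 u^{2}$)
$47 \left(- 6 T{\left(0 \right)} \left(1 - 1\right) \left(-3\right) - 21\right) \left(119 - 10\right) = 47 \left(- 6 \left(2 + 5 \cdot 0^{2}\right) \left(1 - 1\right) \left(-3\right) - 21\right) \left(119 - 10\right) = 47 \left(- 6 \left(2 + 5 \cdot 0\right) 0 \left(-3\right) - 21\right) 109 = 47 \left(- 6 \left(2 + 0\right) 0 - 21\right) 109 = 47 \left(\left(-6\right) 2 \cdot 0 - 21\right) 109 = 47 \left(\left(-12\right) 0 - 21\right) 109 = 47 \left(0 - 21\right) 109 = 47 \left(\left(-21\right) 109\right) = 47 \left(-2289\right) = -107583$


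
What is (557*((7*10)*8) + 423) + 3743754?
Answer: 4056097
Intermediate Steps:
(557*((7*10)*8) + 423) + 3743754 = (557*(70*8) + 423) + 3743754 = (557*560 + 423) + 3743754 = (311920 + 423) + 3743754 = 312343 + 3743754 = 4056097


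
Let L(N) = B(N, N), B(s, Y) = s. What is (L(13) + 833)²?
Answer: 715716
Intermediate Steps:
L(N) = N
(L(13) + 833)² = (13 + 833)² = 846² = 715716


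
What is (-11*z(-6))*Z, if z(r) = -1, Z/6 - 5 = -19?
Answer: -924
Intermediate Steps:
Z = -84 (Z = 30 + 6*(-19) = 30 - 114 = -84)
(-11*z(-6))*Z = -11*(-1)*(-84) = 11*(-84) = -924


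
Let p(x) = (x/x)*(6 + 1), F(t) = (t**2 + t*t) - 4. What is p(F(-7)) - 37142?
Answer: -37135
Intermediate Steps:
F(t) = -4 + 2*t**2 (F(t) = (t**2 + t**2) - 4 = 2*t**2 - 4 = -4 + 2*t**2)
p(x) = 7 (p(x) = 1*7 = 7)
p(F(-7)) - 37142 = 7 - 37142 = -37135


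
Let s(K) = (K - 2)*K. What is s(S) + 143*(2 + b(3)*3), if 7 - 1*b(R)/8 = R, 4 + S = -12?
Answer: 14302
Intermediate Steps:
S = -16 (S = -4 - 12 = -16)
b(R) = 56 - 8*R
s(K) = K*(-2 + K) (s(K) = (-2 + K)*K = K*(-2 + K))
s(S) + 143*(2 + b(3)*3) = -16*(-2 - 16) + 143*(2 + (56 - 8*3)*3) = -16*(-18) + 143*(2 + (56 - 24)*3) = 288 + 143*(2 + 32*3) = 288 + 143*(2 + 96) = 288 + 143*98 = 288 + 14014 = 14302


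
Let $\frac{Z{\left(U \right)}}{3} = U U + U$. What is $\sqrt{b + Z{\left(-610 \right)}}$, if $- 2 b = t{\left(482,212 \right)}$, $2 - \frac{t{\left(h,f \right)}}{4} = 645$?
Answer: $2 \sqrt{278939} \approx 1056.3$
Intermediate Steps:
$t{\left(h,f \right)} = -2572$ ($t{\left(h,f \right)} = 8 - 2580 = -2572$)
$Z{\left(U \right)} = 3 U + 3 U^{2}$ ($Z{\left(U \right)} = 3 \left(U U + U\right) = 3 \left(U^{2} + U\right) = 3 \left(U + U^{2}\right) = 3 U + 3 U^{2}$)
$b = 1286$ ($b = \left(- \frac{1}{2}\right) \left(-2572\right) = 1286$)
$\sqrt{b + Z{\left(-610 \right)}} = \sqrt{1286 + 3 \left(-610\right) \left(1 - 610\right)} = \sqrt{1286 + 3 \left(-610\right) \left(-609\right)} = \sqrt{1286 + 1114470} = \sqrt{1115756} = 2 \sqrt{278939}$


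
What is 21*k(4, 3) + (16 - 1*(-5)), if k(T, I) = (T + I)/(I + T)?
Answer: 42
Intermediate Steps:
k(T, I) = 1 (k(T, I) = (I + T)/(I + T) = 1)
21*k(4, 3) + (16 - 1*(-5)) = 21*1 + (16 - 1*(-5)) = 21 + (16 + 5) = 21 + 21 = 42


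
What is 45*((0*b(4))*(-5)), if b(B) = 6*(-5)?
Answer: 0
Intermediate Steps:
b(B) = -30
45*((0*b(4))*(-5)) = 45*((0*(-30))*(-5)) = 45*(0*(-5)) = 45*0 = 0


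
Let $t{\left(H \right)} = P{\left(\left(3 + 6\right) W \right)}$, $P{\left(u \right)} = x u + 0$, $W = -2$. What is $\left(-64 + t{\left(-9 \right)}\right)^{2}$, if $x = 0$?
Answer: $4096$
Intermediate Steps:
$P{\left(u \right)} = 0$ ($P{\left(u \right)} = 0 u + 0 = 0 + 0 = 0$)
$t{\left(H \right)} = 0$
$\left(-64 + t{\left(-9 \right)}\right)^{2} = \left(-64 + 0\right)^{2} = \left(-64\right)^{2} = 4096$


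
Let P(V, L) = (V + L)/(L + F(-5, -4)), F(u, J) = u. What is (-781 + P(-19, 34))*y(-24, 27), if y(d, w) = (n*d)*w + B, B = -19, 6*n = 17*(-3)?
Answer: -124238026/29 ≈ -4.2841e+6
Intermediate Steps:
n = -17/2 (n = (17*(-3))/6 = (1/6)*(-51) = -17/2 ≈ -8.5000)
P(V, L) = (L + V)/(-5 + L) (P(V, L) = (V + L)/(L - 5) = (L + V)/(-5 + L))
y(d, w) = -19 - 17*d*w/2 (y(d, w) = (-17*d/2)*w - 19 = -17*d*w/2 - 19 = -19 - 17*d*w/2)
(-781 + P(-19, 34))*y(-24, 27) = (-781 + (34 - 19)/(-5 + 34))*(-19 - 17/2*(-24)*27) = (-781 + 15/29)*(-19 + 5508) = (-781 + (1/29)*15)*5489 = (-781 + 15/29)*5489 = -22634/29*5489 = -124238026/29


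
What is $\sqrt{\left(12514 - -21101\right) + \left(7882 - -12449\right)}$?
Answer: $27 \sqrt{74} \approx 232.26$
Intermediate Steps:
$\sqrt{\left(12514 - -21101\right) + \left(7882 - -12449\right)} = \sqrt{\left(12514 + 21101\right) + \left(7882 + 12449\right)} = \sqrt{33615 + 20331} = \sqrt{53946} = 27 \sqrt{74}$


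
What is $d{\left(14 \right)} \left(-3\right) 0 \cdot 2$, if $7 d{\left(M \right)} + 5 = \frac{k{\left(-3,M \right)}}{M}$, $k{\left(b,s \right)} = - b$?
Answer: $0$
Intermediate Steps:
$d{\left(M \right)} = - \frac{5}{7} + \frac{3}{7 M}$ ($d{\left(M \right)} = - \frac{5}{7} + \frac{\left(-1\right) \left(-3\right) \frac{1}{M}}{7} = - \frac{5}{7} + \frac{3 \frac{1}{M}}{7} = - \frac{5}{7} + \frac{3}{7 M}$)
$d{\left(14 \right)} \left(-3\right) 0 \cdot 2 = \frac{3 - 70}{7 \cdot 14} \left(-3\right) 0 \cdot 2 = \frac{1}{7} \cdot \frac{1}{14} \left(3 - 70\right) 0 \cdot 2 = \frac{1}{7} \cdot \frac{1}{14} \left(-67\right) 0 = \left(- \frac{67}{98}\right) 0 = 0$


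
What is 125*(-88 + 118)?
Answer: 3750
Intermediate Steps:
125*(-88 + 118) = 125*30 = 3750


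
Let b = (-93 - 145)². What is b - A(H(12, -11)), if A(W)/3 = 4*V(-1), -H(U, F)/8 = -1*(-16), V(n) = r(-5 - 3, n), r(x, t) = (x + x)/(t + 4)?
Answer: 56708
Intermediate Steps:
r(x, t) = 2*x/(4 + t) (r(x, t) = (2*x)/(4 + t) = 2*x/(4 + t))
V(n) = -16/(4 + n) (V(n) = 2*(-5 - 3)/(4 + n) = 2*(-8)/(4 + n) = -16/(4 + n))
H(U, F) = -128 (H(U, F) = -(-8)*(-16) = -8*16 = -128)
b = 56644 (b = (-238)² = 56644)
A(W) = -64 (A(W) = 3*(4*(-16/(4 - 1))) = 3*(4*(-16/3)) = 3*(-64/3) = -64)
b - A(H(12, -11)) = 56644 - 1*(-64) = 56644 + 64 = 56708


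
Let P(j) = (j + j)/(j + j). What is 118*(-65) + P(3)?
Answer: -7669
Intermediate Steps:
P(j) = 1 (P(j) = (2*j)/((2*j)) = (2*j)*(1/(2*j)) = 1)
118*(-65) + P(3) = 118*(-65) + 1 = -7670 + 1 = -7669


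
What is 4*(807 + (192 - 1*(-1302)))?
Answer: 9204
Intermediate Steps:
4*(807 + (192 - 1*(-1302))) = 4*(807 + (192 + 1302)) = 4*(807 + 1494) = 4*2301 = 9204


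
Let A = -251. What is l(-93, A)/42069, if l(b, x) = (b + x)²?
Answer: 118336/42069 ≈ 2.8129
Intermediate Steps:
l(-93, A)/42069 = (-93 - 251)²/42069 = (-344)²*(1/42069) = 118336*(1/42069) = 118336/42069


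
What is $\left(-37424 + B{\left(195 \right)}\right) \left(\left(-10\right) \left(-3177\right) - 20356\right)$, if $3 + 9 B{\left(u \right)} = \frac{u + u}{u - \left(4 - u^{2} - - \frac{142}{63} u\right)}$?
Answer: $- \frac{508304466198256}{1189959} \approx -4.2716 \cdot 10^{8}$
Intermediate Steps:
$B{\left(u \right)} = - \frac{1}{3} + \frac{2 u}{9 \left(-4 + u^{2} - \frac{79 u}{63}\right)}$ ($B{\left(u \right)} = - \frac{1}{3} + \frac{\left(u + u\right) \frac{1}{u - \left(4 - u^{2} - - \frac{142}{63} u\right)}}{9} = - \frac{1}{3} + \frac{2 u \frac{1}{u - \left(4 - u^{2} - \left(-142\right) \frac{1}{63} u\right)}}{9} = - \frac{1}{3} + \frac{2 u \frac{1}{u - \left(4 - u^{2} + \frac{142 u}{63}\right)}}{9} = - \frac{1}{3} + \frac{2 u \frac{1}{-4 + u^{2} - \frac{79 u}{63}}}{9} = - \frac{1}{3} + \frac{2 u}{9 \left(-4 + u^{2} - \frac{79 u}{63}\right)}$)
$\left(-37424 + B{\left(195 \right)}\right) \left(\left(-10\right) \left(-3177\right) - 20356\right) = \left(-37424 + \frac{-252 - 23595 + 63 \cdot 195^{2}}{3 \left(252 - 63 \cdot 195^{2} + 79 \cdot 195\right)}\right) \left(\left(-10\right) \left(-3177\right) - 20356\right) = \left(-37424 + \frac{-252 - 23595 + 63 \cdot 38025}{3 \left(252 - 2395575 + 15405\right)}\right) \left(31770 - 20356\right) = \left(-37424 + \frac{-252 - 23595 + 2395575}{3 \left(252 - 2395575 + 15405\right)}\right) 11414 = \left(-37424 + \frac{1}{3} \frac{1}{-2379918} \cdot 2371728\right) 11414 = \left(-37424 + \frac{1}{3} \left(- \frac{1}{2379918}\right) 2371728\right) 11414 = \left(-37424 - \frac{395288}{1189959}\right) 11414 = \left(- \frac{44533420904}{1189959}\right) 11414 = - \frac{508304466198256}{1189959}$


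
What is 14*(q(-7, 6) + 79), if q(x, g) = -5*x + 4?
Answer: 1652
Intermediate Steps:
q(x, g) = 4 - 5*x
14*(q(-7, 6) + 79) = 14*((4 - 5*(-7)) + 79) = 14*((4 + 35) + 79) = 14*(39 + 79) = 14*118 = 1652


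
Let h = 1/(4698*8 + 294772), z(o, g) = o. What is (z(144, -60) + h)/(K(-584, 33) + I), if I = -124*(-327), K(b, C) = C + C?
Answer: 47859265/13498306584 ≈ 0.0035456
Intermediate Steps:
K(b, C) = 2*C
h = 1/332356 (h = 1/(37584 + 294772) = 1/332356 ≈ 3.0088e-6)
I = 40548
(z(144, -60) + h)/(K(-584, 33) + I) = (144 + 1/332356)/(2*33 + 40548) = 47859265/(332356*(66 + 40548)) = (47859265/332356)/40614 = (47859265/332356)*(1/40614) = 47859265/13498306584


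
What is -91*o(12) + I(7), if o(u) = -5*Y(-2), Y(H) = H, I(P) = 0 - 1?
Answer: -911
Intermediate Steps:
I(P) = -1
o(u) = 10 (o(u) = -5*(-2) = 10)
-91*o(12) + I(7) = -91*10 - 1 = -910 - 1 = -911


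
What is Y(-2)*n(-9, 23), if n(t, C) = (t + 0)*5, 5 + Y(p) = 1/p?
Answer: 495/2 ≈ 247.50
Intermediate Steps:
Y(p) = -5 + 1/p
n(t, C) = 5*t (n(t, C) = t*5 = 5*t)
Y(-2)*n(-9, 23) = (-5 + 1/(-2))*(5*(-9)) = (-5 - ½)*(-45) = -11/2*(-45) = 495/2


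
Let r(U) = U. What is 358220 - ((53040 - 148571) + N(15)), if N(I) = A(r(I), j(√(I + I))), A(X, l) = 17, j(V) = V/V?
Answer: 453734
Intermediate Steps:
j(V) = 1
N(I) = 17
358220 - ((53040 - 148571) + N(15)) = 358220 - ((53040 - 148571) + 17) = 358220 - (-95531 + 17) = 358220 - 1*(-95514) = 358220 + 95514 = 453734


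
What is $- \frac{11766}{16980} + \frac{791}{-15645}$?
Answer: $- \frac{188105}{253002} \approx -0.74349$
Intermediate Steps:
$- \frac{11766}{16980} + \frac{791}{-15645} = \left(-11766\right) \frac{1}{16980} + 791 \left(- \frac{1}{15645}\right) = - \frac{1961}{2830} - \frac{113}{2235} = - \frac{188105}{253002}$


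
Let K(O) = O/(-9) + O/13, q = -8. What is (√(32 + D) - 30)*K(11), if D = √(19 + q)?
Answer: 440/39 - 44*√(32 + √11)/117 ≈ 9.0472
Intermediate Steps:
D = √11 (D = √(19 - 8) = √11 ≈ 3.3166)
K(O) = -4*O/117 (K(O) = O*(-⅑) + O*(1/13) = -O/9 + O/13 = -4*O/117)
(√(32 + D) - 30)*K(11) = (√(32 + √11) - 30)*(-4/117*11) = (-30 + √(32 + √11))*(-44/117) = 440/39 - 44*√(32 + √11)/117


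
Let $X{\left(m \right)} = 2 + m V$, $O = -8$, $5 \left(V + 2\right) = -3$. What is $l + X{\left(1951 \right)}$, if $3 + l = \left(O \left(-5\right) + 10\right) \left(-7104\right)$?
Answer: $- \frac{1801368}{5} \approx -3.6027 \cdot 10^{5}$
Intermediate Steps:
$V = - \frac{13}{5}$ ($V = -2 + \frac{1}{5} \left(-3\right) = -2 - \frac{3}{5} = - \frac{13}{5} \approx -2.6$)
$X{\left(m \right)} = 2 - \frac{13 m}{5}$ ($X{\left(m \right)} = 2 + m \left(- \frac{13}{5}\right) = 2 - \frac{13 m}{5}$)
$l = -355203$ ($l = -3 + \left(\left(-8\right) \left(-5\right) + 10\right) \left(-7104\right) = -3 + \left(40 + 10\right) \left(-7104\right) = -3 + 50 \left(-7104\right) = -3 - 355200 = -355203$)
$l + X{\left(1951 \right)} = -355203 + \left(2 - \frac{25363}{5}\right) = -355203 - \frac{25353}{5} = - \frac{1801368}{5}$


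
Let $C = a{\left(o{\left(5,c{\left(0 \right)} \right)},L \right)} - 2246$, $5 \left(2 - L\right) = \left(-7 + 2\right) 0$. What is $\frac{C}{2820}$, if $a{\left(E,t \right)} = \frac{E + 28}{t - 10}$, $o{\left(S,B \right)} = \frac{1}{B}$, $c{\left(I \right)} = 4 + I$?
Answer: $- \frac{4799}{6016} \approx -0.79771$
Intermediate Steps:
$L = 2$ ($L = 2 - \frac{\left(-7 + 2\right) 0}{5} = 2 - \frac{\left(-5\right) 0}{5} = 2 - 0 = 2 + 0 = 2$)
$a{\left(E,t \right)} = \frac{28 + E}{-10 + t}$
$C = - \frac{71985}{32}$ ($C = \frac{28 + \frac{1}{4 + 0}}{-10 + 2} - 2246 = \frac{28 + \frac{1}{4}}{-8} - 2246 = - \frac{28 + \frac{1}{4}}{8} - 2246 = \left(- \frac{1}{8}\right) \frac{113}{4} - 2246 = - \frac{113}{32} - 2246 = - \frac{71985}{32} \approx -2249.5$)
$\frac{C}{2820} = - \frac{71985}{32 \cdot 2820} = \left(- \frac{71985}{32}\right) \frac{1}{2820} = - \frac{4799}{6016}$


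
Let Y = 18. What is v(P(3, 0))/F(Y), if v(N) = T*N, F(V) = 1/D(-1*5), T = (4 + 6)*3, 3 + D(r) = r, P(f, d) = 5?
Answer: -1200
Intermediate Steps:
D(r) = -3 + r
T = 30 (T = 10*3 = 30)
F(V) = -⅛ (F(V) = 1/(-3 - 1*5) = 1/(-3 - 5) = 1/(-8) = -⅛)
v(N) = 30*N
v(P(3, 0))/F(Y) = (30*5)/(-⅛) = 150*(-8) = -1200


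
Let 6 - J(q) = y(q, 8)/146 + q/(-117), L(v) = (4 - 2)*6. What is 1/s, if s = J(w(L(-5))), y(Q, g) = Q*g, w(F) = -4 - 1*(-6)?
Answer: 8541/50456 ≈ 0.16928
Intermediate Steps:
L(v) = 12 (L(v) = 2*6 = 12)
w(F) = 2 (w(F) = -4 + 6 = 2)
J(q) = 6 - 395*q/8541 (J(q) = 6 - ((q*8)/146 + q/(-117)) = 6 - ((8*q)*(1/146) + q*(-1/117)) = 6 - (4*q/73 - q/117) = 6 - 395*q/8541)
s = 50456/8541 (s = 6 - 395/8541*2 = 6 - 790/8541 = 50456/8541 ≈ 5.9075)
1/s = 1/(50456/8541) = 8541/50456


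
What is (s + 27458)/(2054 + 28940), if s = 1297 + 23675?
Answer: 26215/15497 ≈ 1.6916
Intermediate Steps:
s = 24972
(s + 27458)/(2054 + 28940) = (24972 + 27458)/(2054 + 28940) = 52430/30994 = 52430*(1/30994) = 26215/15497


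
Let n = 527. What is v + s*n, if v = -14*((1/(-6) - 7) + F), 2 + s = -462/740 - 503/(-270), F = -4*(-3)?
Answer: -2342176/4995 ≈ -468.90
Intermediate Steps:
F = 12
s = -3803/4995 (s = -2 + (-462/740 - 503/(-270)) = -2 + (-462*1/740 - 503*(-1/270)) = -2 + (-231/370 + 503/270) = -2 + 6187/4995 = -3803/4995 ≈ -0.76136)
v = -203/3 (v = -14*((1/(-6) - 7) + 12) = -14*((-1/6 - 7) + 12) = -14*(-43/6 + 12) = -14*29/6 = -203/3 ≈ -67.667)
v + s*n = -203/3 - 3803/4995*527 = -203/3 - 2004181/4995 = -2342176/4995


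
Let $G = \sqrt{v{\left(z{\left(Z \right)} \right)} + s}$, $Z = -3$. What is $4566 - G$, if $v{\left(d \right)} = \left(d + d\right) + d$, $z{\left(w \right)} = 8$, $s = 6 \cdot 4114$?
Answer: $4566 - 2 \sqrt{6177} \approx 4408.8$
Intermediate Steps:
$s = 24684$
$v{\left(d \right)} = 3 d$ ($v{\left(d \right)} = 2 d + d = 3 d$)
$G = 2 \sqrt{6177}$ ($G = \sqrt{3 \cdot 8 + 24684} = \sqrt{24 + 24684} = \sqrt{24708} = 2 \sqrt{6177} \approx 157.19$)
$4566 - G = 4566 - 2 \sqrt{6177}$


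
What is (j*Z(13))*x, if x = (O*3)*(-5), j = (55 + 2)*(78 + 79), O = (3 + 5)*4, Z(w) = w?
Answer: -55841760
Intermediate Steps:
O = 32 (O = 8*4 = 32)
j = 8949 (j = 57*157 = 8949)
x = -480 (x = (32*3)*(-5) = 96*(-5) = -480)
(j*Z(13))*x = (8949*13)*(-480) = 116337*(-480) = -55841760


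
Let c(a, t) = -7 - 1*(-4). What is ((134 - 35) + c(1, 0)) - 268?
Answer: -172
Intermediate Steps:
c(a, t) = -3 (c(a, t) = -7 + 4 = -3)
((134 - 35) + c(1, 0)) - 268 = ((134 - 35) - 3) - 268 = (99 - 3) - 268 = 96 - 268 = -172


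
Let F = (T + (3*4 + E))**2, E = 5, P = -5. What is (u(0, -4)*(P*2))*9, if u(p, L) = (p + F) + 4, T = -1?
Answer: -23400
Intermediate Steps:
F = 256 (F = (-1 + (3*4 + 5))**2 = (-1 + (12 + 5))**2 = (-1 + 17)**2 = 16**2 = 256)
u(p, L) = 260 + p (u(p, L) = (p + 256) + 4 = (256 + p) + 4 = 260 + p)
(u(0, -4)*(P*2))*9 = ((260 + 0)*(-5*2))*9 = (260*(-10))*9 = -2600*9 = -23400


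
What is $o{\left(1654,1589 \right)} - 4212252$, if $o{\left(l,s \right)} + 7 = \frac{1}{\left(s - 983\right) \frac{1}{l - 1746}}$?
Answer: $- \frac{1276314523}{303} \approx -4.2123 \cdot 10^{6}$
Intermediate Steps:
$o{\left(l,s \right)} = -7 + \frac{-1746 + l}{-983 + s}$ ($o{\left(l,s \right)} = -7 + \frac{1}{\left(s - 983\right) \frac{1}{l - 1746}} = -7 + \frac{1}{\left(-983 + s\right) \frac{1}{-1746 + l}} = -7 + \frac{1}{\frac{1}{-1746 + l} \left(-983 + s\right)} = -7 + \frac{-1746 + l}{-983 + s}$)
$o{\left(1654,1589 \right)} - 4212252 = \frac{5135 + 1654 - 11123}{-983 + 1589} - 4212252 = \frac{5135 + 1654 - 11123}{606} - 4212252 = \frac{1}{606} \left(-4334\right) - 4212252 = - \frac{2167}{303} - 4212252 = - \frac{1276314523}{303}$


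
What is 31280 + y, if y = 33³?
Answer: 67217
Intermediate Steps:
y = 35937
31280 + y = 31280 + 35937 = 67217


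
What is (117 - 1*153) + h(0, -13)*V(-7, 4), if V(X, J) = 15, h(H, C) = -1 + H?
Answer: -51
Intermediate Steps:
(117 - 1*153) + h(0, -13)*V(-7, 4) = (117 - 1*153) + (-1 + 0)*15 = (117 - 153) - 1*15 = -36 - 15 = -51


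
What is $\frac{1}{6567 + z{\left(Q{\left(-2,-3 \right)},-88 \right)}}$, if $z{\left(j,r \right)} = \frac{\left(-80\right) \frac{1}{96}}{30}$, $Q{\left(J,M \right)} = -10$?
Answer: $\frac{36}{236411} \approx 0.00015228$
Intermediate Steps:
$z{\left(j,r \right)} = - \frac{1}{36}$ ($z{\left(j,r \right)} = \left(-80\right) \frac{1}{96} \cdot \frac{1}{30} = \left(- \frac{5}{6}\right) \frac{1}{30} = - \frac{1}{36}$)
$\frac{1}{6567 + z{\left(Q{\left(-2,-3 \right)},-88 \right)}} = \frac{1}{6567 - \frac{1}{36}} = \frac{1}{\frac{236411}{36}} = \frac{36}{236411}$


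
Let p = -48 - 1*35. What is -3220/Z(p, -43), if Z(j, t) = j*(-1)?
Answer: -3220/83 ≈ -38.795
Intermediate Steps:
p = -83 (p = -48 - 35 = -83)
Z(j, t) = -j
-3220/Z(p, -43) = -3220/((-1*(-83))) = -3220/83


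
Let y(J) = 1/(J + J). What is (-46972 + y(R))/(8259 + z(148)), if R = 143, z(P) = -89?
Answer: -13433991/2336620 ≈ -5.7493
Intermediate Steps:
y(J) = 1/(2*J)
(-46972 + y(R))/(8259 + z(148)) = (-46972 + (1/2)/143)/(8259 - 89) = (-46972 + (1/2)*(1/143))/8170 = (-46972 + 1/286)*(1/8170) = -13433991/286*1/8170 = -13433991/2336620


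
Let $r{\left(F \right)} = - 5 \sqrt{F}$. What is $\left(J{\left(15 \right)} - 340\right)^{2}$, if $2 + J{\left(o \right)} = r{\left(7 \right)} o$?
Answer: $156339 + 51300 \sqrt{7} \approx 2.9207 \cdot 10^{5}$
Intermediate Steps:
$J{\left(o \right)} = -2 - 5 o \sqrt{7}$ ($J{\left(o \right)} = -2 + - 5 \sqrt{7} o = -2 - 5 o \sqrt{7}$)
$\left(J{\left(15 \right)} - 340\right)^{2} = \left(\left(-2 - 75 \sqrt{7}\right) - 340\right)^{2} = \left(-342 - 75 \sqrt{7}\right)^{2}$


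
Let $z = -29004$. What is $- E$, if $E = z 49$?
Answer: $1421196$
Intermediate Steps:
$E = -1421196$ ($E = \left(-29004\right) 49 = -1421196$)
$- E = \left(-1\right) \left(-1421196\right) = 1421196$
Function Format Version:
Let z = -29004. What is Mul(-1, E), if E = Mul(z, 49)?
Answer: 1421196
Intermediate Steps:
E = -1421196 (E = Mul(-29004, 49) = -1421196)
Mul(-1, E) = Mul(-1, -1421196) = 1421196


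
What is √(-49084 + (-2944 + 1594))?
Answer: I*√50434 ≈ 224.58*I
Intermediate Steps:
√(-49084 + (-2944 + 1594)) = √(-49084 - 1350) = √(-50434) = I*√50434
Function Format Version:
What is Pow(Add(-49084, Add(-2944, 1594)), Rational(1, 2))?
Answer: Mul(I, Pow(50434, Rational(1, 2))) ≈ Mul(224.58, I)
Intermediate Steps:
Pow(Add(-49084, Add(-2944, 1594)), Rational(1, 2)) = Pow(Add(-49084, -1350), Rational(1, 2)) = Pow(-50434, Rational(1, 2)) = Mul(I, Pow(50434, Rational(1, 2)))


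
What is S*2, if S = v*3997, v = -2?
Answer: -15988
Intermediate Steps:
S = -7994 (S = -2*3997 = -7994)
S*2 = -7994*2 = -15988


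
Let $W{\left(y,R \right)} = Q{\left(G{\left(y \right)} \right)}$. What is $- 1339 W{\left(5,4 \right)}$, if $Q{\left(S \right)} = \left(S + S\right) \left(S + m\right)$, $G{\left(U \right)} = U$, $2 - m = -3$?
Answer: $-133900$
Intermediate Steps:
$m = 5$ ($m = 2 - -3 = 2 + 3 = 5$)
$Q{\left(S \right)} = 2 S \left(5 + S\right)$ ($Q{\left(S \right)} = \left(S + S\right) \left(S + 5\right) = 2 S \left(5 + S\right)$)
$W{\left(y,R \right)} = 2 y \left(5 + y\right)$
$- 1339 W{\left(5,4 \right)} = - 1339 \cdot 2 \cdot 5 \left(5 + 5\right) = - 1339 \cdot 2 \cdot 5 \cdot 10 = \left(-1339\right) 100 = -133900$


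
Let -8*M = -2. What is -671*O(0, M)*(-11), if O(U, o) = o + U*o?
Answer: 7381/4 ≈ 1845.3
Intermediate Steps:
M = ¼ (M = -⅛*(-2) = ¼ ≈ 0.25000)
-671*O(0, M)*(-11) = -671*(1 + 0)/4*(-11) = -671*(¼)*1*(-11) = -671*(-11)/4 = -671*(-11/4) = 7381/4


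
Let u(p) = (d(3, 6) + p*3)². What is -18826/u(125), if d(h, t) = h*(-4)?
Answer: -18826/131769 ≈ -0.14287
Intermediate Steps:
d(h, t) = -4*h
u(p) = (-12 + 3*p)² (u(p) = (-4*3 + p*3)² = (-12 + 3*p)²)
-18826/u(125) = -18826*1/(9*(-4 + 125)²) = -18826/(9*121²) = -18826/(9*14641) = -18826/131769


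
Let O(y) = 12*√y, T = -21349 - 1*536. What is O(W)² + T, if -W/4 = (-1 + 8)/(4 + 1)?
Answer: -113457/5 ≈ -22691.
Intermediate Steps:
T = -21885 (T = -21349 - 536 = -21885)
W = -28/5 (W = -4*(-1 + 8)/(4 + 1) = -28/5 ≈ -5.6000)
O(W)² + T = (12*√(-28/5))² - 21885 = (12*(2*I*√35/5))² - 21885 = (24*I*√35/5)² - 21885 = -4032/5 - 21885 = -113457/5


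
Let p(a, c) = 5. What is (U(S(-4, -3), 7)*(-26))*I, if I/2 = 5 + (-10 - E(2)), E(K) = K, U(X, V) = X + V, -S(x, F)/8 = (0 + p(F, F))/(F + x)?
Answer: 4628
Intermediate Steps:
S(x, F) = -40/(F + x) (S(x, F) = -8*(0 + 5)/(F + x) = -40/(F + x))
U(X, V) = V + X
I = -14 (I = 2*(5 + (-10 - 1*2)) = 2*(5 + (-10 - 2)) = 2*(5 - 12) = 2*(-7) = -14)
(U(S(-4, -3), 7)*(-26))*I = ((7 - 40/(-3 - 4))*(-26))*(-14) = ((7 - 40/(-7))*(-26))*(-14) = ((7 - 40*(-⅐))*(-26))*(-14) = ((7 + 40/7)*(-26))*(-14) = ((89/7)*(-26))*(-14) = -2314/7*(-14) = 4628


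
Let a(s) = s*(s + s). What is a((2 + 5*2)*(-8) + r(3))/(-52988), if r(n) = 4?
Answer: -4232/13247 ≈ -0.31947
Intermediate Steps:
a(s) = 2*s² (a(s) = s*(2*s) = 2*s²)
a((2 + 5*2)*(-8) + r(3))/(-52988) = (2*((2 + 5*2)*(-8) + 4)²)/(-52988) = (2*((2 + 10)*(-8) + 4)²)*(-1/52988) = (2*(12*(-8) + 4)²)*(-1/52988) = (2*(-96 + 4)²)*(-1/52988) = (2*(-92)²)*(-1/52988) = (2*8464)*(-1/52988) = 16928*(-1/52988) = -4232/13247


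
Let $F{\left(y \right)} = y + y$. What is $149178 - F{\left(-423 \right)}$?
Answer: $150024$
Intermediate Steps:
$F{\left(y \right)} = 2 y$
$149178 - F{\left(-423 \right)} = 149178 - 2 \left(-423\right) = 149178 - -846 = 149178 + 846 = 150024$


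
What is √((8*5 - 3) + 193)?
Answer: √230 ≈ 15.166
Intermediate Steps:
√((8*5 - 3) + 193) = √((40 - 3) + 193) = √(37 + 193) = √230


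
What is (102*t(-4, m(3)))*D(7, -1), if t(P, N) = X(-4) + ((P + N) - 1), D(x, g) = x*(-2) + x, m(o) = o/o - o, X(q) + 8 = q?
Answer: 13566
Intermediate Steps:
X(q) = -8 + q
m(o) = 1 - o
D(x, g) = -x (D(x, g) = -2*x + x = -x)
t(P, N) = -13 + N + P (t(P, N) = (-8 - 4) + ((P + N) - 1) = -12 + ((N + P) - 1) = -12 + (-1 + N + P) = -13 + N + P)
(102*t(-4, m(3)))*D(7, -1) = (102*(-13 + (1 - 1*3) - 4))*(-1*7) = (102*(-13 + (1 - 3) - 4))*(-7) = (102*(-13 - 2 - 4))*(-7) = (102*(-19))*(-7) = -1938*(-7) = 13566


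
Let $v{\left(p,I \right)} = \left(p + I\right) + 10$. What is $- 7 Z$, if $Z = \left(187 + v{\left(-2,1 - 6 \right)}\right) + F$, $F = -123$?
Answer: $-469$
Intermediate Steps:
$v{\left(p,I \right)} = 10 + I + p$ ($v{\left(p,I \right)} = \left(I + p\right) + 10 = 10 + I + p$)
$Z = 67$ ($Z = \left(187 + \left(10 + \left(1 - 6\right) - 2\right)\right) - 123 = \left(187 - -3\right) - 123 = \left(187 + 3\right) - 123 = 190 - 123 = 67$)
$- 7 Z = \left(-7\right) 67 = -469$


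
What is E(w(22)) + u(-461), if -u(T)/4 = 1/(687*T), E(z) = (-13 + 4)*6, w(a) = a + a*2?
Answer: -17102174/316707 ≈ -54.000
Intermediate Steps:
w(a) = 3*a (w(a) = a + 2*a = 3*a)
E(z) = -54 (E(z) = -9*6 = -54)
u(T) = -4/(687*T)
E(w(22)) + u(-461) = -54 - 4/687/(-461) = -54 - 4/687*(-1/461) = -54 + 4/316707 = -17102174/316707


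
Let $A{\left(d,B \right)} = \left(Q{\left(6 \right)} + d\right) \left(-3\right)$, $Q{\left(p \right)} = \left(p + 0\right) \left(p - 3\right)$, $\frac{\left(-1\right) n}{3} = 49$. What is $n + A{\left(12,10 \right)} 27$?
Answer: $-2577$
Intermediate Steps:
$n = -147$ ($n = \left(-3\right) 49 = -147$)
$Q{\left(p \right)} = p \left(-3 + p\right)$
$A{\left(d,B \right)} = -54 - 3 d$ ($A{\left(d,B \right)} = \left(6 \left(-3 + 6\right) + d\right) \left(-3\right) = \left(6 \cdot 3 + d\right) \left(-3\right) = \left(18 + d\right) \left(-3\right) = -54 - 3 d$)
$n + A{\left(12,10 \right)} 27 = -147 + \left(-54 - 36\right) 27 = -147 - 2430 = -2577$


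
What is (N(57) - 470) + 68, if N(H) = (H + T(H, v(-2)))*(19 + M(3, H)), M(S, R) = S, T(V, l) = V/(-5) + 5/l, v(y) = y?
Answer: 2731/5 ≈ 546.20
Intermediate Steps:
T(V, l) = 5/l - V/5 (T(V, l) = V*(-⅕) + 5/l = -V/5 + 5/l = 5/l - V/5)
N(H) = -55 + 88*H/5 (N(H) = (H + (5/(-2) - H/5))*(19 + 3) = (H + (5*(-½) - H/5))*22 = (H + (-5/2 - H/5))*22 = (-5/2 + 4*H/5)*22 = -55 + 88*H/5)
(N(57) - 470) + 68 = ((-55 + (88/5)*57) - 470) + 68 = ((-55 + 5016/5) - 470) + 68 = (4741/5 - 470) + 68 = 2391/5 + 68 = 2731/5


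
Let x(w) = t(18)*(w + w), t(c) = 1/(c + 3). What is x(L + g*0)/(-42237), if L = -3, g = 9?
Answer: 2/295659 ≈ 6.7646e-6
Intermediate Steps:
t(c) = 1/(3 + c)
x(w) = 2*w/21 (x(w) = (w + w)/(3 + 18) = (2*w)/21 = 2*w/21)
x(L + g*0)/(-42237) = (2*(-3 + 9*0)/21)/(-42237) = (2*(-3 + 0)/21)*(-1/42237) = ((2/21)*(-3))*(-1/42237) = -2/7*(-1/42237) = 2/295659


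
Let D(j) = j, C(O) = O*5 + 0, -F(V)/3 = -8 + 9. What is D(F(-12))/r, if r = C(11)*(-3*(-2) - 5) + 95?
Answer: -1/50 ≈ -0.020000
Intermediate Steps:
F(V) = -3 (F(V) = -3*(-8 + 9) = -3*1 = -3)
C(O) = 5*O (C(O) = 5*O + 0 = 5*O)
r = 150 (r = (5*11)*(-3*(-2) - 5) + 95 = 55*(6 - 5) + 95 = 55*1 + 95 = 55 + 95 = 150)
D(F(-12))/r = -3/150 = -3*1/150 = -1/50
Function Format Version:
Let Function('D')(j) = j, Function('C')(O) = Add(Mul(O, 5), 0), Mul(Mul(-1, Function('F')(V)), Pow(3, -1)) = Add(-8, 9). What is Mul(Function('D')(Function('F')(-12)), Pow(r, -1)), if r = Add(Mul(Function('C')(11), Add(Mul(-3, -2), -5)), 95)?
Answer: Rational(-1, 50) ≈ -0.020000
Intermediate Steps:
Function('F')(V) = -3 (Function('F')(V) = Mul(-3, Add(-8, 9)) = Mul(-3, 1) = -3)
Function('C')(O) = Mul(5, O) (Function('C')(O) = Add(Mul(5, O), 0) = Mul(5, O))
r = 150 (r = Add(Mul(Mul(5, 11), Add(Mul(-3, -2), -5)), 95) = Add(Mul(55, Add(6, -5)), 95) = Add(Mul(55, 1), 95) = Add(55, 95) = 150)
Mul(Function('D')(Function('F')(-12)), Pow(r, -1)) = Mul(-3, Pow(150, -1)) = Mul(-3, Rational(1, 150)) = Rational(-1, 50)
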